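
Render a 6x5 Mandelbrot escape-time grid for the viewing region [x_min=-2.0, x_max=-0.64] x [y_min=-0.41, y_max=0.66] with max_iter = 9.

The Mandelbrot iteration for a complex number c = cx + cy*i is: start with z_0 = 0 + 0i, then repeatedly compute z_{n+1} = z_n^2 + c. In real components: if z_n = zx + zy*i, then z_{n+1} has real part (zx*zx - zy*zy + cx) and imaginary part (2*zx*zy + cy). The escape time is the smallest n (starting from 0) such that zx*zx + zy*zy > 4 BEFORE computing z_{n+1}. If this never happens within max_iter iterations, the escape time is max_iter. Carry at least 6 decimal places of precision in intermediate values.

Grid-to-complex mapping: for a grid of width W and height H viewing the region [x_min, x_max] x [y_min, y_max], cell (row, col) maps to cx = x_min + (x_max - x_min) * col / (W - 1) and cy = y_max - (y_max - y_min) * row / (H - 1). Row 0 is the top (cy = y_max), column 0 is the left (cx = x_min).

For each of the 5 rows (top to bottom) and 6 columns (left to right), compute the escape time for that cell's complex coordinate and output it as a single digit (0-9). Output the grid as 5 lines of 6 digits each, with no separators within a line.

(row=0, col=0): c = -2.0000 + 0.6600i → escape time 1
(row=0, col=1): c = -1.7280 + 0.6600i → escape time 3
(row=0, col=2): c = -1.4560 + 0.6600i → escape time 3
(row=0, col=3): c = -1.1840 + 0.6600i → escape time 3
(row=0, col=4): c = -0.9120 + 0.6600i → escape time 4
(row=0, col=5): c = -0.6400 + 0.6600i → escape time 8
(row=1, col=0): c = -2.0000 + 0.3925i → escape time 1
(row=1, col=1): c = -1.7280 + 0.3925i → escape time 3
(row=1, col=2): c = -1.4560 + 0.3925i → escape time 4
(row=1, col=3): c = -1.1840 + 0.3925i → escape time 7
(row=1, col=4): c = -0.9120 + 0.3925i → escape time 7
(row=1, col=5): c = -0.6400 + 0.3925i → escape time 9
(row=2, col=0): c = -2.0000 + 0.1250i → escape time 1
(row=2, col=1): c = -1.7280 + 0.1250i → escape time 4
(row=2, col=2): c = -1.4560 + 0.1250i → escape time 7
(row=2, col=3): c = -1.1840 + 0.1250i → escape time 9
(row=2, col=4): c = -0.9120 + 0.1250i → escape time 9
(row=2, col=5): c = -0.6400 + 0.1250i → escape time 9
(row=3, col=0): c = -2.0000 + -0.1425i → escape time 1
(row=3, col=1): c = -1.7280 + -0.1425i → escape time 4
(row=3, col=2): c = -1.4560 + -0.1425i → escape time 7
(row=3, col=3): c = -1.1840 + -0.1425i → escape time 9
(row=3, col=4): c = -0.9120 + -0.1425i → escape time 9
(row=3, col=5): c = -0.6400 + -0.1425i → escape time 9
(row=4, col=0): c = -2.0000 + -0.4100i → escape time 1
(row=4, col=1): c = -1.7280 + -0.4100i → escape time 3
(row=4, col=2): c = -1.4560 + -0.4100i → escape time 4
(row=4, col=3): c = -1.1840 + -0.4100i → escape time 6
(row=4, col=4): c = -0.9120 + -0.4100i → escape time 7
(row=4, col=5): c = -0.6400 + -0.4100i → escape time 9

Answer: 133348
134779
147999
147999
134679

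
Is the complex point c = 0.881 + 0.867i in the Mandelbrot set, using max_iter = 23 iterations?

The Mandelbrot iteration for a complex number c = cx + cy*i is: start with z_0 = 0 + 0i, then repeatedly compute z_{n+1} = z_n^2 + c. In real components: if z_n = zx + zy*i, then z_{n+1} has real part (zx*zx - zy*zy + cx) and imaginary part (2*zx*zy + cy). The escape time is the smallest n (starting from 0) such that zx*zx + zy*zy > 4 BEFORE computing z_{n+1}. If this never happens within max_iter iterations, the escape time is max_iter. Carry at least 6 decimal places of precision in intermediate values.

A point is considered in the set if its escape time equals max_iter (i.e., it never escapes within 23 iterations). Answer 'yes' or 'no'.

Answer: no

Derivation:
z_0 = 0 + 0i, c = 0.8810 + 0.8670i
Iter 1: z = 0.8810 + 0.8670i, |z|^2 = 1.5278
Iter 2: z = 0.9055 + 2.3947i, |z|^2 = 6.5542
Escaped at iteration 2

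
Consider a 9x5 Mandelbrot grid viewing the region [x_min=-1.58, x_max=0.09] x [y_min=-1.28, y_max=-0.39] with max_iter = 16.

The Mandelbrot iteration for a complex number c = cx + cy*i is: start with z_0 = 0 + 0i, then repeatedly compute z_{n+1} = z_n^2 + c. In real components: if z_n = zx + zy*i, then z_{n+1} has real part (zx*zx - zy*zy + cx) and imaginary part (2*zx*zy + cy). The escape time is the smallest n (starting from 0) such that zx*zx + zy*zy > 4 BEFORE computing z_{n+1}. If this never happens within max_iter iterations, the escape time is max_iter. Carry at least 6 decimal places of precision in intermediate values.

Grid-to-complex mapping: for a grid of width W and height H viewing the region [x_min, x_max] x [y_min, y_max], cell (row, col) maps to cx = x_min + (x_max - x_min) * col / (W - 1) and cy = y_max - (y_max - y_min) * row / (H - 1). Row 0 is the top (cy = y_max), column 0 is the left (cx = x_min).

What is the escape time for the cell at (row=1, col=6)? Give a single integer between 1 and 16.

z_0 = 0 + 0i, c = -0.3275 + -0.6125i
Iter 1: z = -0.3275 + -0.6125i, |z|^2 = 0.4824
Iter 2: z = -0.5954 + -0.2113i, |z|^2 = 0.3992
Iter 3: z = -0.0177 + -0.3609i, |z|^2 = 0.1305
Iter 4: z = -0.4574 + -0.5998i, |z|^2 = 0.5689
Iter 5: z = -0.4780 + -0.0638i, |z|^2 = 0.2325
Iter 6: z = -0.1031 + -0.5515i, |z|^2 = 0.3148
Iter 7: z = -0.6210 + -0.4988i, |z|^2 = 0.6344
Iter 8: z = -0.1906 + 0.0070i, |z|^2 = 0.0364
Iter 9: z = -0.2912 + -0.6152i, |z|^2 = 0.4632
Iter 10: z = -0.6211 + -0.2542i, |z|^2 = 0.4504
Iter 11: z = -0.0063 + -0.2967i, |z|^2 = 0.0881
Iter 12: z = -0.4155 + -0.6087i, |z|^2 = 0.5432
Iter 13: z = -0.5254 + -0.1066i, |z|^2 = 0.2875
Iter 14: z = -0.0628 + -0.5004i, |z|^2 = 0.2544
Iter 15: z = -0.5740 + -0.5497i, |z|^2 = 0.6316

Answer: 16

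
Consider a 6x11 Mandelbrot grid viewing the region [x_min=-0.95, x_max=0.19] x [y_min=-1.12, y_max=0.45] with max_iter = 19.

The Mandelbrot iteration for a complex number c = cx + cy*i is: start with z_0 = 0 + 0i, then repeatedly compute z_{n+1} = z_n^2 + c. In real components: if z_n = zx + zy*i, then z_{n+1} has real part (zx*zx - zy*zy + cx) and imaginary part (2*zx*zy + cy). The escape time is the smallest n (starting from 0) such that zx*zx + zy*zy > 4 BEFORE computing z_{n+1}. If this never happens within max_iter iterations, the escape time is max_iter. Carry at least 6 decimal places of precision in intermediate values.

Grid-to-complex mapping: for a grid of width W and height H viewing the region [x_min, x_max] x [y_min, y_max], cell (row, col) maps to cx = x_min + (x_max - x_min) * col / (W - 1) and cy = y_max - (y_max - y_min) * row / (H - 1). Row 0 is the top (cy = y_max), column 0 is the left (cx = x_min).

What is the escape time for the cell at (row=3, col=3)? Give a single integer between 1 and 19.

Answer: 19

Derivation:
z_0 = 0 + 0i, c = -0.2660 + -0.0210i
Iter 1: z = -0.2660 + -0.0210i, |z|^2 = 0.0712
Iter 2: z = -0.1957 + -0.0098i, |z|^2 = 0.0384
Iter 3: z = -0.2278 + -0.0172i, |z|^2 = 0.0522
Iter 4: z = -0.2144 + -0.0132i, |z|^2 = 0.0461
Iter 5: z = -0.2202 + -0.0153i, |z|^2 = 0.0487
Iter 6: z = -0.2177 + -0.0142i, |z|^2 = 0.0476
Iter 7: z = -0.2188 + -0.0148i, |z|^2 = 0.0481
Iter 8: z = -0.2183 + -0.0145i, |z|^2 = 0.0479
Iter 9: z = -0.2185 + -0.0147i, |z|^2 = 0.0480
Iter 10: z = -0.2185 + -0.0146i, |z|^2 = 0.0479
Iter 11: z = -0.2185 + -0.0146i, |z|^2 = 0.0480
Iter 12: z = -0.2185 + -0.0146i, |z|^2 = 0.0479
Iter 13: z = -0.2185 + -0.0146i, |z|^2 = 0.0479
Iter 14: z = -0.2185 + -0.0146i, |z|^2 = 0.0479
Iter 15: z = -0.2185 + -0.0146i, |z|^2 = 0.0479
Iter 16: z = -0.2185 + -0.0146i, |z|^2 = 0.0479
Iter 17: z = -0.2185 + -0.0146i, |z|^2 = 0.0479
Iter 18: z = -0.2185 + -0.0146i, |z|^2 = 0.0479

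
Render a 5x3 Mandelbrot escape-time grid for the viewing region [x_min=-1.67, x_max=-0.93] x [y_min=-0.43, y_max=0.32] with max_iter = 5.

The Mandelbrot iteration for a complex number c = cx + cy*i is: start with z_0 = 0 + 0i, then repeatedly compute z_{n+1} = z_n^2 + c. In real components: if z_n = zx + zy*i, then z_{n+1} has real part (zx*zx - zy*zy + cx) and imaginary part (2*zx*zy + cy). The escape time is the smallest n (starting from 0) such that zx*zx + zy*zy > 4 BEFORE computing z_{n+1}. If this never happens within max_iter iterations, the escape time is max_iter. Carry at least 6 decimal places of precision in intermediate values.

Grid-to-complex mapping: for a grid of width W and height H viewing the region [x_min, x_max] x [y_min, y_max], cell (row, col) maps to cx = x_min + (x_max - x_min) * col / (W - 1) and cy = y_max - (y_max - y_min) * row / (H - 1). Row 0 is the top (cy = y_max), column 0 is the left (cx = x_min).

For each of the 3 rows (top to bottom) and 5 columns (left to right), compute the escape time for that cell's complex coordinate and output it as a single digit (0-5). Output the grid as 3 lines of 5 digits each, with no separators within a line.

Answer: 45555
55555
34555

Derivation:
(row=0, col=0): c = -1.6700 + 0.3200i → escape time 4
(row=0, col=1): c = -1.4850 + 0.3200i → escape time 5
(row=0, col=2): c = -1.3000 + 0.3200i → escape time 5
(row=0, col=3): c = -1.1150 + 0.3200i → escape time 5
(row=0, col=4): c = -0.9300 + 0.3200i → escape time 5
(row=1, col=0): c = -1.6700 + -0.0550i → escape time 5
(row=1, col=1): c = -1.4850 + -0.0550i → escape time 5
(row=1, col=2): c = -1.3000 + -0.0550i → escape time 5
(row=1, col=3): c = -1.1150 + -0.0550i → escape time 5
(row=1, col=4): c = -0.9300 + -0.0550i → escape time 5
(row=2, col=0): c = -1.6700 + -0.4300i → escape time 3
(row=2, col=1): c = -1.4850 + -0.4300i → escape time 4
(row=2, col=2): c = -1.3000 + -0.4300i → escape time 5
(row=2, col=3): c = -1.1150 + -0.4300i → escape time 5
(row=2, col=4): c = -0.9300 + -0.4300i → escape time 5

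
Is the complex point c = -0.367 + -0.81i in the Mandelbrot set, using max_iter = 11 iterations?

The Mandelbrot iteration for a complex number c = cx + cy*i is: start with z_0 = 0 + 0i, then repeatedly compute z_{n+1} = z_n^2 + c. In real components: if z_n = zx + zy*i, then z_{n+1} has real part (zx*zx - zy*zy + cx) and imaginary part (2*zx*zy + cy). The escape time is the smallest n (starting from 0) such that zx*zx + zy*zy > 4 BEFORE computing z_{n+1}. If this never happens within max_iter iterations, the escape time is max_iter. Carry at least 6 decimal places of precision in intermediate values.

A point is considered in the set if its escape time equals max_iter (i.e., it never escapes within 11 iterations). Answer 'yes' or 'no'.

z_0 = 0 + 0i, c = -0.3670 + -0.8100i
Iter 1: z = -0.3670 + -0.8100i, |z|^2 = 0.7908
Iter 2: z = -0.8884 + -0.2155i, |z|^2 = 0.8357
Iter 3: z = 0.3759 + -0.4272i, |z|^2 = 0.3237
Iter 4: z = -0.4082 + -1.1311i, |z|^2 = 1.4460
Iter 5: z = -1.4798 + 0.1134i, |z|^2 = 2.2026
Iter 6: z = 1.8098 + -1.1457i, |z|^2 = 4.5882
Escaped at iteration 6

Answer: no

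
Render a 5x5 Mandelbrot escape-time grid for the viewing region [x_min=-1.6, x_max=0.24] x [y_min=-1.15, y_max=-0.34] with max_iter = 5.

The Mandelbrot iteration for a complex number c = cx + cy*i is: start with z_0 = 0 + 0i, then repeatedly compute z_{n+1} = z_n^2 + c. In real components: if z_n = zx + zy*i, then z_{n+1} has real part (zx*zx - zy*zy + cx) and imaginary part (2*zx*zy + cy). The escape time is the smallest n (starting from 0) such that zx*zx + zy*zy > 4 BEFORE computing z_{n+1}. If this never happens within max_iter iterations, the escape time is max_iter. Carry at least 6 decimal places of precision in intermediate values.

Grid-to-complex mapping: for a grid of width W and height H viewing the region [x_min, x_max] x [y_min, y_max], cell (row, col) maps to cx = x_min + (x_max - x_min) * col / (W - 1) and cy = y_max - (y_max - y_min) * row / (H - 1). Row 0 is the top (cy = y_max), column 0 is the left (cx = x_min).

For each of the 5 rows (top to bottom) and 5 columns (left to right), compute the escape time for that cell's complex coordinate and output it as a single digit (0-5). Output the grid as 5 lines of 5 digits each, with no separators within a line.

Answer: 45555
34555
33455
23454
23343

Derivation:
(row=0, col=0): c = -1.6000 + -0.3400i → escape time 4
(row=0, col=1): c = -1.1400 + -0.3400i → escape time 5
(row=0, col=2): c = -0.6800 + -0.3400i → escape time 5
(row=0, col=3): c = -0.2200 + -0.3400i → escape time 5
(row=0, col=4): c = 0.2400 + -0.3400i → escape time 5
(row=1, col=0): c = -1.6000 + -0.5425i → escape time 3
(row=1, col=1): c = -1.1400 + -0.5425i → escape time 4
(row=1, col=2): c = -0.6800 + -0.5425i → escape time 5
(row=1, col=3): c = -0.2200 + -0.5425i → escape time 5
(row=1, col=4): c = 0.2400 + -0.5425i → escape time 5
(row=2, col=0): c = -1.6000 + -0.7450i → escape time 3
(row=2, col=1): c = -1.1400 + -0.7450i → escape time 3
(row=2, col=2): c = -0.6800 + -0.7450i → escape time 4
(row=2, col=3): c = -0.2200 + -0.7450i → escape time 5
(row=2, col=4): c = 0.2400 + -0.7450i → escape time 5
(row=3, col=0): c = -1.6000 + -0.9475i → escape time 2
(row=3, col=1): c = -1.1400 + -0.9475i → escape time 3
(row=3, col=2): c = -0.6800 + -0.9475i → escape time 4
(row=3, col=3): c = -0.2200 + -0.9475i → escape time 5
(row=3, col=4): c = 0.2400 + -0.9475i → escape time 4
(row=4, col=0): c = -1.6000 + -1.1500i → escape time 2
(row=4, col=1): c = -1.1400 + -1.1500i → escape time 3
(row=4, col=2): c = -0.6800 + -1.1500i → escape time 3
(row=4, col=3): c = -0.2200 + -1.1500i → escape time 4
(row=4, col=4): c = 0.2400 + -1.1500i → escape time 3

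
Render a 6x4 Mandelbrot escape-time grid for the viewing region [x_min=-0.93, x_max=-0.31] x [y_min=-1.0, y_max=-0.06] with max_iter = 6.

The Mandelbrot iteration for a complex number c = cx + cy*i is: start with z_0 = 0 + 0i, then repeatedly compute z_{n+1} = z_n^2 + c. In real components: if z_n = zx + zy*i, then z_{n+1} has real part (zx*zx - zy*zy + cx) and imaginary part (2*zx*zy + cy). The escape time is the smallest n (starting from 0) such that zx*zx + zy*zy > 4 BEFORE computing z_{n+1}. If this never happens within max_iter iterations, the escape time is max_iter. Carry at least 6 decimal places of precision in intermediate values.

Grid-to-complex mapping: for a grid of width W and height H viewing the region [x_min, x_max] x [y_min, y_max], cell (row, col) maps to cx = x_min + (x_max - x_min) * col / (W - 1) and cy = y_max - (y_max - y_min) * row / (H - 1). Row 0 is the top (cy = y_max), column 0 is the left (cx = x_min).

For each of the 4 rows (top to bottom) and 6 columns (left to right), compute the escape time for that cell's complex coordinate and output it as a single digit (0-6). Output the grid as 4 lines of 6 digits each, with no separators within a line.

(row=0, col=0): c = -0.9300 + -0.0600i → escape time 6
(row=0, col=1): c = -0.8060 + -0.0600i → escape time 6
(row=0, col=2): c = -0.6820 + -0.0600i → escape time 6
(row=0, col=3): c = -0.5580 + -0.0600i → escape time 6
(row=0, col=4): c = -0.4340 + -0.0600i → escape time 6
(row=0, col=5): c = -0.3100 + -0.0600i → escape time 6
(row=1, col=0): c = -0.9300 + -0.3733i → escape time 6
(row=1, col=1): c = -0.8060 + -0.3733i → escape time 6
(row=1, col=2): c = -0.6820 + -0.3733i → escape time 6
(row=1, col=3): c = -0.5580 + -0.3733i → escape time 6
(row=1, col=4): c = -0.4340 + -0.3733i → escape time 6
(row=1, col=5): c = -0.3100 + -0.3733i → escape time 6
(row=2, col=0): c = -0.9300 + -0.6867i → escape time 4
(row=2, col=1): c = -0.8060 + -0.6867i → escape time 4
(row=2, col=2): c = -0.6820 + -0.6867i → escape time 5
(row=2, col=3): c = -0.5580 + -0.6867i → escape time 6
(row=2, col=4): c = -0.4340 + -0.6867i → escape time 6
(row=2, col=5): c = -0.3100 + -0.6867i → escape time 6
(row=3, col=0): c = -0.9300 + -1.0000i → escape time 3
(row=3, col=1): c = -0.8060 + -1.0000i → escape time 3
(row=3, col=2): c = -0.6820 + -1.0000i → escape time 3
(row=3, col=3): c = -0.5580 + -1.0000i → escape time 4
(row=3, col=4): c = -0.4340 + -1.0000i → escape time 4
(row=3, col=5): c = -0.3100 + -1.0000i → escape time 5

Answer: 666666
666666
445666
333445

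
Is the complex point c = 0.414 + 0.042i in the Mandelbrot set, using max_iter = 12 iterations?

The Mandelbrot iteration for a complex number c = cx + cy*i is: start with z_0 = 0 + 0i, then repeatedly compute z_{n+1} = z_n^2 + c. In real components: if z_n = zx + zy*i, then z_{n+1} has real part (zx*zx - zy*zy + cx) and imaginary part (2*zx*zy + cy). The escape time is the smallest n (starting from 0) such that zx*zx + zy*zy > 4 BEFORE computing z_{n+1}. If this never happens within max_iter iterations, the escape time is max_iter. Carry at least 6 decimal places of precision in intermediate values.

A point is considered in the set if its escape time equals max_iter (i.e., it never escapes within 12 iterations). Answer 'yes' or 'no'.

Answer: no

Derivation:
z_0 = 0 + 0i, c = 0.4140 + 0.0420i
Iter 1: z = 0.4140 + 0.0420i, |z|^2 = 0.1732
Iter 2: z = 0.5836 + 0.0768i, |z|^2 = 0.3465
Iter 3: z = 0.7487 + 0.1316i, |z|^2 = 0.5779
Iter 4: z = 0.9573 + 0.2391i, |z|^2 = 0.9735
Iter 5: z = 1.2732 + 0.4998i, |z|^2 = 1.8708
Iter 6: z = 1.7853 + 1.3146i, |z|^2 = 4.9155
Escaped at iteration 6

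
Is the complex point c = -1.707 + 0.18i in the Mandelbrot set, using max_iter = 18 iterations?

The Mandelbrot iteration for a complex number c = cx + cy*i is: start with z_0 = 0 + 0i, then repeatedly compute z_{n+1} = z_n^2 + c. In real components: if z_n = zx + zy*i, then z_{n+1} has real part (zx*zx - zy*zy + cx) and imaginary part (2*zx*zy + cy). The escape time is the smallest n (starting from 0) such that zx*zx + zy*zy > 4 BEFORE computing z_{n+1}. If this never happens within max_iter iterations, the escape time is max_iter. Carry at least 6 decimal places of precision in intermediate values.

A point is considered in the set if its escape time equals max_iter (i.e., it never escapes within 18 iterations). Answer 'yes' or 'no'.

Answer: no

Derivation:
z_0 = 0 + 0i, c = -1.7070 + 0.1800i
Iter 1: z = -1.7070 + 0.1800i, |z|^2 = 2.9462
Iter 2: z = 1.1744 + -0.4345i, |z|^2 = 1.5681
Iter 3: z = -0.5165 + -0.8406i, |z|^2 = 0.9734
Iter 4: z = -2.1469 + 1.0483i, |z|^2 = 5.7083
Escaped at iteration 4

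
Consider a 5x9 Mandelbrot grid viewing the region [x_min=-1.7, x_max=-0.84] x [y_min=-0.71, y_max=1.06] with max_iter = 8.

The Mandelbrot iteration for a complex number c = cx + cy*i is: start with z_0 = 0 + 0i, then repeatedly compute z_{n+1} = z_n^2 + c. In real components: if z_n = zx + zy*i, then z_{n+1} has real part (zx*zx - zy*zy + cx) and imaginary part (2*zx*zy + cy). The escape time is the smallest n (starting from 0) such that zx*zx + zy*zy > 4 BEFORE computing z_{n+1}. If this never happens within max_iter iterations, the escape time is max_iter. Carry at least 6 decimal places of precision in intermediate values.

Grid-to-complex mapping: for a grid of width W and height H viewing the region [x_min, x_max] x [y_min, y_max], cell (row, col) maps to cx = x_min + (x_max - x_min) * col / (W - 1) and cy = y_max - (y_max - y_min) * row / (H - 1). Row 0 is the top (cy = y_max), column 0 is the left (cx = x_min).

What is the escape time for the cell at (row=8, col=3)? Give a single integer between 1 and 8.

z_0 = 0 + 0i, c = -1.0550 + -0.7100i
Iter 1: z = -1.0550 + -0.7100i, |z|^2 = 1.6171
Iter 2: z = -0.4461 + 0.7881i, |z|^2 = 0.8201
Iter 3: z = -1.4771 + -1.4131i, |z|^2 = 4.1787
Escaped at iteration 3

Answer: 3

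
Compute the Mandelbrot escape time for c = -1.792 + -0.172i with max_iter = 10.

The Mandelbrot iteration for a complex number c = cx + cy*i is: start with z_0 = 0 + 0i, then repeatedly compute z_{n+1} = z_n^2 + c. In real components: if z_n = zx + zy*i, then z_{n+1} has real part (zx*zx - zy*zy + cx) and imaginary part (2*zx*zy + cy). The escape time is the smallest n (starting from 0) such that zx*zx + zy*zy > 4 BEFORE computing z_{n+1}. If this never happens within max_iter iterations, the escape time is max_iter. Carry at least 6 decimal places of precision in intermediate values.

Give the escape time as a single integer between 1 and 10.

z_0 = 0 + 0i, c = -1.7920 + -0.1720i
Iter 1: z = -1.7920 + -0.1720i, |z|^2 = 3.2408
Iter 2: z = 1.3897 + 0.4444i, |z|^2 = 2.1287
Iter 3: z = -0.0583 + 1.0633i, |z|^2 = 1.1340
Iter 4: z = -2.9192 + -0.2960i, |z|^2 = 8.6092
Escaped at iteration 4

Answer: 4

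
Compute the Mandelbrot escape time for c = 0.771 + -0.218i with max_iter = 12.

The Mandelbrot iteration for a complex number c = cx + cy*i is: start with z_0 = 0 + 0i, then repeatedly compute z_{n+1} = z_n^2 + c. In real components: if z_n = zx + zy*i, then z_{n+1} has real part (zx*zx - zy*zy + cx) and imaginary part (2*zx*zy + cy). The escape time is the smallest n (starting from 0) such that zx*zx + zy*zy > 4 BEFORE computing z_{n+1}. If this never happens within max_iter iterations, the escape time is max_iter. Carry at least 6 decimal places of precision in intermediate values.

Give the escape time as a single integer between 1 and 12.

Answer: 3

Derivation:
z_0 = 0 + 0i, c = 0.7710 + -0.2180i
Iter 1: z = 0.7710 + -0.2180i, |z|^2 = 0.6420
Iter 2: z = 1.3179 + -0.5542i, |z|^2 = 2.0440
Iter 3: z = 2.2008 + -1.6787i, |z|^2 = 7.6615
Escaped at iteration 3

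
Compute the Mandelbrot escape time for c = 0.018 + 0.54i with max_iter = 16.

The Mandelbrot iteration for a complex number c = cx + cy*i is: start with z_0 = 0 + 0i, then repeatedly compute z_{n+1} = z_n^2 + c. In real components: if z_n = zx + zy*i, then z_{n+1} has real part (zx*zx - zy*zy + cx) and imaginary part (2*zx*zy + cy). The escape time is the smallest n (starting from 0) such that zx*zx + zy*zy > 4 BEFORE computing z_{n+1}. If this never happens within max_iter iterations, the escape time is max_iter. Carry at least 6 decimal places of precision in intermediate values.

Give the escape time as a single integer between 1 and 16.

z_0 = 0 + 0i, c = 0.0180 + 0.5400i
Iter 1: z = 0.0180 + 0.5400i, |z|^2 = 0.2919
Iter 2: z = -0.2733 + 0.5594i, |z|^2 = 0.3877
Iter 3: z = -0.2203 + 0.2342i, |z|^2 = 0.1034
Iter 4: z = 0.0117 + 0.4368i, |z|^2 = 0.1909
Iter 5: z = -0.1727 + 0.5502i, |z|^2 = 0.3325
Iter 6: z = -0.2549 + 0.3500i, |z|^2 = 0.1875
Iter 7: z = -0.0395 + 0.3616i, |z|^2 = 0.1323
Iter 8: z = -0.1112 + 0.5114i, |z|^2 = 0.2739
Iter 9: z = -0.2312 + 0.4263i, |z|^2 = 0.2352
Iter 10: z = -0.1103 + 0.3429i, |z|^2 = 0.1297
Iter 11: z = -0.0874 + 0.4644i, |z|^2 = 0.2233
Iter 12: z = -0.1900 + 0.4588i, |z|^2 = 0.2466
Iter 13: z = -0.1564 + 0.3657i, |z|^2 = 0.1582
Iter 14: z = -0.0912 + 0.4256i, |z|^2 = 0.1895
Iter 15: z = -0.1548 + 0.4623i, |z|^2 = 0.2377

Answer: 16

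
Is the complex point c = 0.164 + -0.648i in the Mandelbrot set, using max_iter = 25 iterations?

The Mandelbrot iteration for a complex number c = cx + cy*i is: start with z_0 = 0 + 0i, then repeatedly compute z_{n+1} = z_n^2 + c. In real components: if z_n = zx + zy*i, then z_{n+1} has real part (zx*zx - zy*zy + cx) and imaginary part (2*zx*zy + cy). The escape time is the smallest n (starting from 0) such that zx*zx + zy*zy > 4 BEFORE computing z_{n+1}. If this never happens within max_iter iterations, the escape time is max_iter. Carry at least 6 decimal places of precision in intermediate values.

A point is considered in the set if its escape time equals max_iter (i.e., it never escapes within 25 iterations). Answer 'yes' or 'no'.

z_0 = 0 + 0i, c = 0.1640 + -0.6480i
Iter 1: z = 0.1640 + -0.6480i, |z|^2 = 0.4468
Iter 2: z = -0.2290 + -0.8605i, |z|^2 = 0.7930
Iter 3: z = -0.5241 + -0.2539i, |z|^2 = 0.3391
Iter 4: z = 0.3742 + -0.3819i, |z|^2 = 0.2859
Iter 5: z = 0.1582 + -0.9338i, |z|^2 = 0.8971
Iter 6: z = -0.6830 + -0.9435i, |z|^2 = 1.3566
Iter 7: z = -0.2596 + 0.6408i, |z|^2 = 0.4780
Iter 8: z = -0.1793 + -0.9807i, |z|^2 = 0.9938
Iter 9: z = -0.7655 + -0.2963i, |z|^2 = 0.6739
Iter 10: z = 0.6622 + -0.1943i, |z|^2 = 0.4763
Iter 11: z = 0.5648 + -0.9053i, |z|^2 = 1.1386
Iter 12: z = -0.3365 + -1.6707i, |z|^2 = 2.9044
Iter 13: z = -2.5139 + 0.4765i, |z|^2 = 6.5468
Escaped at iteration 13

Answer: no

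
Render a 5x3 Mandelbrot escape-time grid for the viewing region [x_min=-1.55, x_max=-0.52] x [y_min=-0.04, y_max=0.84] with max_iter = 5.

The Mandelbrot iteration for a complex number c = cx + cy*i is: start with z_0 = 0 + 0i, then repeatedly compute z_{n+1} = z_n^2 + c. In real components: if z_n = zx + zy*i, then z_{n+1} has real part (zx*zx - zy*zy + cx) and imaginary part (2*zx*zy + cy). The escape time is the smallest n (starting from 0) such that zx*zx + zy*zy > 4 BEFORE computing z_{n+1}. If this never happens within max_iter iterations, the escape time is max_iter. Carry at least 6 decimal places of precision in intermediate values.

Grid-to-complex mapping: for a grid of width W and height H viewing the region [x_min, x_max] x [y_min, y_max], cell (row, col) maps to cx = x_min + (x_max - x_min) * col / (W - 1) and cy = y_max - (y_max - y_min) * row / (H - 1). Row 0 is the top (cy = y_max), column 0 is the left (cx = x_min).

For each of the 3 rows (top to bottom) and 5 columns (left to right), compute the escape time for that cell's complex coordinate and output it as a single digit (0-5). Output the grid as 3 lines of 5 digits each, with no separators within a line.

Answer: 33345
45555
55555

Derivation:
(row=0, col=0): c = -1.5500 + 0.8400i → escape time 3
(row=0, col=1): c = -1.2925 + 0.8400i → escape time 3
(row=0, col=2): c = -1.0350 + 0.8400i → escape time 3
(row=0, col=3): c = -0.7775 + 0.8400i → escape time 4
(row=0, col=4): c = -0.5200 + 0.8400i → escape time 5
(row=1, col=0): c = -1.5500 + 0.4000i → escape time 4
(row=1, col=1): c = -1.2925 + 0.4000i → escape time 5
(row=1, col=2): c = -1.0350 + 0.4000i → escape time 5
(row=1, col=3): c = -0.7775 + 0.4000i → escape time 5
(row=1, col=4): c = -0.5200 + 0.4000i → escape time 5
(row=2, col=0): c = -1.5500 + -0.0400i → escape time 5
(row=2, col=1): c = -1.2925 + -0.0400i → escape time 5
(row=2, col=2): c = -1.0350 + -0.0400i → escape time 5
(row=2, col=3): c = -0.7775 + -0.0400i → escape time 5
(row=2, col=4): c = -0.5200 + -0.0400i → escape time 5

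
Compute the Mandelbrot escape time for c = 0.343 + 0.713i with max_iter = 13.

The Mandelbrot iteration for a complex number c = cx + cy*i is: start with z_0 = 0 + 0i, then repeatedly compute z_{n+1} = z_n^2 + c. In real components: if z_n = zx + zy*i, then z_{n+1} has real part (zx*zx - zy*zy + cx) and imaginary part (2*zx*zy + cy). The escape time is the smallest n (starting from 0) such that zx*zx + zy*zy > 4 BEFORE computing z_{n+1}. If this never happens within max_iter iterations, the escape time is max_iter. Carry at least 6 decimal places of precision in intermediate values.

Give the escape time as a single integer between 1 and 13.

Answer: 6

Derivation:
z_0 = 0 + 0i, c = 0.3430 + 0.7130i
Iter 1: z = 0.3430 + 0.7130i, |z|^2 = 0.6260
Iter 2: z = -0.0477 + 1.2021i, |z|^2 = 1.4474
Iter 3: z = -1.0998 + 0.5983i, |z|^2 = 1.5675
Iter 4: z = 1.1947 + -0.6030i, |z|^2 = 1.7908
Iter 5: z = 1.4066 + -0.7277i, |z|^2 = 2.5081
Iter 6: z = 1.7921 + -1.3341i, |z|^2 = 4.9916
Escaped at iteration 6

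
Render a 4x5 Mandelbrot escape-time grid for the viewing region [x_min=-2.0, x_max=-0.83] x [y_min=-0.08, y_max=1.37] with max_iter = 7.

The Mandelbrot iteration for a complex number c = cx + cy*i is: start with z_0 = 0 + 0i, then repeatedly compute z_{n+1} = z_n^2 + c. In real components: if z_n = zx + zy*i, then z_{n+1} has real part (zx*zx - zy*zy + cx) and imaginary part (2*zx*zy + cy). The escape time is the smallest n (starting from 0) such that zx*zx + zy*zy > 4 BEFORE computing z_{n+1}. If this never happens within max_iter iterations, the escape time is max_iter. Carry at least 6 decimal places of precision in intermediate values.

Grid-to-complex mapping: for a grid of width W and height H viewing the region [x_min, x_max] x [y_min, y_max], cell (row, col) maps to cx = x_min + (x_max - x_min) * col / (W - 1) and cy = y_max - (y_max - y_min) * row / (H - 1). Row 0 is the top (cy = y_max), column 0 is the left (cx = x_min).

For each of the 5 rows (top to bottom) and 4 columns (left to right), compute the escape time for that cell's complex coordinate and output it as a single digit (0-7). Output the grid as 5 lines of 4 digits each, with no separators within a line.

(row=0, col=0): c = -2.0000 + 1.3700i → escape time 1
(row=0, col=1): c = -1.6100 + 1.3700i → escape time 1
(row=0, col=2): c = -1.2200 + 1.3700i → escape time 2
(row=0, col=3): c = -0.8300 + 1.3700i → escape time 2
(row=1, col=0): c = -2.0000 + 1.0075i → escape time 1
(row=1, col=1): c = -1.6100 + 1.0075i → escape time 2
(row=1, col=2): c = -1.2200 + 1.0075i → escape time 3
(row=1, col=3): c = -0.8300 + 1.0075i → escape time 3
(row=2, col=0): c = -2.0000 + 0.6450i → escape time 1
(row=2, col=1): c = -1.6100 + 0.6450i → escape time 3
(row=2, col=2): c = -1.2200 + 0.6450i → escape time 3
(row=2, col=3): c = -0.8300 + 0.6450i → escape time 5
(row=3, col=0): c = -2.0000 + 0.2825i → escape time 1
(row=3, col=1): c = -1.6100 + 0.2825i → escape time 4
(row=3, col=2): c = -1.2200 + 0.2825i → escape time 7
(row=3, col=3): c = -0.8300 + 0.2825i → escape time 7
(row=4, col=0): c = -2.0000 + -0.0800i → escape time 1
(row=4, col=1): c = -1.6100 + -0.0800i → escape time 6
(row=4, col=2): c = -1.2200 + -0.0800i → escape time 7
(row=4, col=3): c = -0.8300 + -0.0800i → escape time 7

Answer: 1122
1233
1335
1477
1677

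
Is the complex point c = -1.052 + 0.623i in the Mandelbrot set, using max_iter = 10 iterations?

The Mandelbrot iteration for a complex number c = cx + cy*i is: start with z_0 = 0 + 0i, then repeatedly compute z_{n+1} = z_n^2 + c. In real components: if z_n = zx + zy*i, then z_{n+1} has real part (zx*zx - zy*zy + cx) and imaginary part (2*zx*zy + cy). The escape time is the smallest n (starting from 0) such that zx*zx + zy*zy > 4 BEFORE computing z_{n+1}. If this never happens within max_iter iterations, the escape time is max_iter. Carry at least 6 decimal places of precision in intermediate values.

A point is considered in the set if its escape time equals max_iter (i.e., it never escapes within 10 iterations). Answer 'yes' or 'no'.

Answer: no

Derivation:
z_0 = 0 + 0i, c = -1.0520 + 0.6230i
Iter 1: z = -1.0520 + 0.6230i, |z|^2 = 1.4948
Iter 2: z = -0.3334 + -0.6878i, |z|^2 = 0.5842
Iter 3: z = -1.4139 + 1.0817i, |z|^2 = 3.1690
Iter 4: z = -0.2229 + -2.4357i, |z|^2 = 5.9822
Escaped at iteration 4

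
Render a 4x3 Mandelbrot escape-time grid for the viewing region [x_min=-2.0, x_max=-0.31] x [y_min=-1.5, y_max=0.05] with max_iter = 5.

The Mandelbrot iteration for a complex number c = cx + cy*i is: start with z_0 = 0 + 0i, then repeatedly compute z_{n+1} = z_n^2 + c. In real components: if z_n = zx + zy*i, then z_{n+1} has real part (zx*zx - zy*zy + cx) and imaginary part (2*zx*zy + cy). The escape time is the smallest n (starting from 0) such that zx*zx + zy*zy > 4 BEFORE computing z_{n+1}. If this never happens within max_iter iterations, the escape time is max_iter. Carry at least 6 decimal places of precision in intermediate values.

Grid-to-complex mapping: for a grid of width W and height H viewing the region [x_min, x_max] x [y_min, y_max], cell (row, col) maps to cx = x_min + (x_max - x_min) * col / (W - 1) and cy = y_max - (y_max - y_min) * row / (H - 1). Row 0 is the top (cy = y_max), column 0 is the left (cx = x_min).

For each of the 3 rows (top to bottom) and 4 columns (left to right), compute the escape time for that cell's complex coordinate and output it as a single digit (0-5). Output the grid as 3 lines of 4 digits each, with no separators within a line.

Answer: 1555
1345
1122

Derivation:
(row=0, col=0): c = -2.0000 + 0.0500i → escape time 1
(row=0, col=1): c = -1.4367 + 0.0500i → escape time 5
(row=0, col=2): c = -0.8733 + 0.0500i → escape time 5
(row=0, col=3): c = -0.3100 + 0.0500i → escape time 5
(row=1, col=0): c = -2.0000 + -0.7250i → escape time 1
(row=1, col=1): c = -1.4367 + -0.7250i → escape time 3
(row=1, col=2): c = -0.8733 + -0.7250i → escape time 4
(row=1, col=3): c = -0.3100 + -0.7250i → escape time 5
(row=2, col=0): c = -2.0000 + -1.5000i → escape time 1
(row=2, col=1): c = -1.4367 + -1.5000i → escape time 1
(row=2, col=2): c = -0.8733 + -1.5000i → escape time 2
(row=2, col=3): c = -0.3100 + -1.5000i → escape time 2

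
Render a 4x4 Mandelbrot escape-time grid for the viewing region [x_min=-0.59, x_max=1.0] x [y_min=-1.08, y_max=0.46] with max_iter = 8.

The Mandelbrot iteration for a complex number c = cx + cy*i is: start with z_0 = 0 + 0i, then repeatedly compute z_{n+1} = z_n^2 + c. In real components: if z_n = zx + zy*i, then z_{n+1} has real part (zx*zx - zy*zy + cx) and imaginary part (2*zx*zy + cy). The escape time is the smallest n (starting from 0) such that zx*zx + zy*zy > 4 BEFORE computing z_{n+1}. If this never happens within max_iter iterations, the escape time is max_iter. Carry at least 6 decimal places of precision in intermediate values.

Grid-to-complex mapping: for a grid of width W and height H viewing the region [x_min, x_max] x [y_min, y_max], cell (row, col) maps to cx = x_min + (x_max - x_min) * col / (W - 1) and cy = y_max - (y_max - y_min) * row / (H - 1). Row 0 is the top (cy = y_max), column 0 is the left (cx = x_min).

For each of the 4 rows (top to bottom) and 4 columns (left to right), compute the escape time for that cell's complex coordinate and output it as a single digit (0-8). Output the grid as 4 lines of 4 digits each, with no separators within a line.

(row=0, col=0): c = -0.5900 + 0.4600i → escape time 8
(row=0, col=1): c = -0.0600 + 0.4600i → escape time 8
(row=0, col=2): c = 0.4700 + 0.4600i → escape time 6
(row=0, col=3): c = 1.0000 + 0.4600i → escape time 2
(row=1, col=0): c = -0.5900 + -0.0533i → escape time 8
(row=1, col=1): c = -0.0600 + -0.0533i → escape time 8
(row=1, col=2): c = 0.4700 + -0.0533i → escape time 5
(row=1, col=3): c = 1.0000 + -0.0533i → escape time 2
(row=2, col=0): c = -0.5900 + -0.5667i → escape time 8
(row=2, col=1): c = -0.0600 + -0.5667i → escape time 8
(row=2, col=2): c = 0.4700 + -0.5667i → escape time 5
(row=2, col=3): c = 1.0000 + -0.5667i → escape time 2
(row=3, col=0): c = -0.5900 + -1.0800i → escape time 3
(row=3, col=1): c = -0.0600 + -1.0800i → escape time 5
(row=3, col=2): c = 0.4700 + -1.0800i → escape time 2
(row=3, col=3): c = 1.0000 + -1.0800i → escape time 2

Answer: 8862
8852
8852
3522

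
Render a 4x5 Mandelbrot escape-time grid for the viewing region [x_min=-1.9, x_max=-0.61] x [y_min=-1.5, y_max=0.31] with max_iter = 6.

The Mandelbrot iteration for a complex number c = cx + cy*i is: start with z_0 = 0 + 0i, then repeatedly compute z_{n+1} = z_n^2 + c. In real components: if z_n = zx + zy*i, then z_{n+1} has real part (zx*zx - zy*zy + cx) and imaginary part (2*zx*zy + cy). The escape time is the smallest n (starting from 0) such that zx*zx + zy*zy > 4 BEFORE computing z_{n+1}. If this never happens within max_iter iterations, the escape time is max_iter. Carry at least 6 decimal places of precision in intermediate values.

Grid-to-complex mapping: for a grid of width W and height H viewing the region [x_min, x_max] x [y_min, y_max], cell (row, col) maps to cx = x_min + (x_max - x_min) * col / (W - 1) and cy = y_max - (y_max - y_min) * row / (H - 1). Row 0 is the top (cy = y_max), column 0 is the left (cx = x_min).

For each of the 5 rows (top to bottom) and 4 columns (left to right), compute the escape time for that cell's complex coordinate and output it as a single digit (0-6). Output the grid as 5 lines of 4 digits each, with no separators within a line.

Answer: 3566
4666
2346
1233
1122

Derivation:
(row=0, col=0): c = -1.9000 + 0.3100i → escape time 3
(row=0, col=1): c = -1.4700 + 0.3100i → escape time 5
(row=0, col=2): c = -1.0400 + 0.3100i → escape time 6
(row=0, col=3): c = -0.6100 + 0.3100i → escape time 6
(row=1, col=0): c = -1.9000 + -0.1425i → escape time 4
(row=1, col=1): c = -1.4700 + -0.1425i → escape time 6
(row=1, col=2): c = -1.0400 + -0.1425i → escape time 6
(row=1, col=3): c = -0.6100 + -0.1425i → escape time 6
(row=2, col=0): c = -1.9000 + -0.5950i → escape time 2
(row=2, col=1): c = -1.4700 + -0.5950i → escape time 3
(row=2, col=2): c = -1.0400 + -0.5950i → escape time 4
(row=2, col=3): c = -0.6100 + -0.5950i → escape time 6
(row=3, col=0): c = -1.9000 + -1.0475i → escape time 1
(row=3, col=1): c = -1.4700 + -1.0475i → escape time 2
(row=3, col=2): c = -1.0400 + -1.0475i → escape time 3
(row=3, col=3): c = -0.6100 + -1.0475i → escape time 3
(row=4, col=0): c = -1.9000 + -1.5000i → escape time 1
(row=4, col=1): c = -1.4700 + -1.5000i → escape time 1
(row=4, col=2): c = -1.0400 + -1.5000i → escape time 2
(row=4, col=3): c = -0.6100 + -1.5000i → escape time 2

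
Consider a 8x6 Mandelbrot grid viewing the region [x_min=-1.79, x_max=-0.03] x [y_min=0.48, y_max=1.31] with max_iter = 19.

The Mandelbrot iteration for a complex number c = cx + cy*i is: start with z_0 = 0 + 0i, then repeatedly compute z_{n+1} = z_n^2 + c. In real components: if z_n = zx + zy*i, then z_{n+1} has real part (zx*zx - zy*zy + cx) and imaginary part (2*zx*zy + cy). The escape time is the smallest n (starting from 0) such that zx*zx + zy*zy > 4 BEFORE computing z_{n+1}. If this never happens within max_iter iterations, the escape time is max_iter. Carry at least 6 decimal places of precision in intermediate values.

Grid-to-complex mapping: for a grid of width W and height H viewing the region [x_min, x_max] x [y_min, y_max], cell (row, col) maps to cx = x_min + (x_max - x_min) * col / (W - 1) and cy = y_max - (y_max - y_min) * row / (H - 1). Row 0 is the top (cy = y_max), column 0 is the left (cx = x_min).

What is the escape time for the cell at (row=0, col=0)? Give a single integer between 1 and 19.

Answer: 1

Derivation:
z_0 = 0 + 0i, c = -1.7900 + 1.3100i
Iter 1: z = -1.7900 + 1.3100i, |z|^2 = 4.9202
Escaped at iteration 1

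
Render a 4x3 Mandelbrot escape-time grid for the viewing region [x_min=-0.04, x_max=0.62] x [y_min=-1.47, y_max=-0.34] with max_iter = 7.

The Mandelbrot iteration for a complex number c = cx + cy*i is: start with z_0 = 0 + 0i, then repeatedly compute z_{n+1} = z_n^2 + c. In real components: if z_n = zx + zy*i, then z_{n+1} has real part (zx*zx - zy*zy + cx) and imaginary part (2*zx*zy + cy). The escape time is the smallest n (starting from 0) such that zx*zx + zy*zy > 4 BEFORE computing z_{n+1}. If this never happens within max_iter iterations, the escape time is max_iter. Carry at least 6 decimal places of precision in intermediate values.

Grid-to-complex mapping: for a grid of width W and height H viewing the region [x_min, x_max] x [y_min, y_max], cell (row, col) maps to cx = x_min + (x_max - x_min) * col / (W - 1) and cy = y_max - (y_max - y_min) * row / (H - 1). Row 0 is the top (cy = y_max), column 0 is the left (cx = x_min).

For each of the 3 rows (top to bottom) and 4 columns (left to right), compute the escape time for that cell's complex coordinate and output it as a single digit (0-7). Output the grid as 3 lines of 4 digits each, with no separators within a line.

Answer: 7774
7432
2222

Derivation:
(row=0, col=0): c = -0.0400 + -0.3400i → escape time 7
(row=0, col=1): c = 0.1800 + -0.3400i → escape time 7
(row=0, col=2): c = 0.4000 + -0.3400i → escape time 7
(row=0, col=3): c = 0.6200 + -0.3400i → escape time 4
(row=1, col=0): c = -0.0400 + -0.9050i → escape time 7
(row=1, col=1): c = 0.1800 + -0.9050i → escape time 4
(row=1, col=2): c = 0.4000 + -0.9050i → escape time 3
(row=1, col=3): c = 0.6200 + -0.9050i → escape time 2
(row=2, col=0): c = -0.0400 + -1.4700i → escape time 2
(row=2, col=1): c = 0.1800 + -1.4700i → escape time 2
(row=2, col=2): c = 0.4000 + -1.4700i → escape time 2
(row=2, col=3): c = 0.6200 + -1.4700i → escape time 2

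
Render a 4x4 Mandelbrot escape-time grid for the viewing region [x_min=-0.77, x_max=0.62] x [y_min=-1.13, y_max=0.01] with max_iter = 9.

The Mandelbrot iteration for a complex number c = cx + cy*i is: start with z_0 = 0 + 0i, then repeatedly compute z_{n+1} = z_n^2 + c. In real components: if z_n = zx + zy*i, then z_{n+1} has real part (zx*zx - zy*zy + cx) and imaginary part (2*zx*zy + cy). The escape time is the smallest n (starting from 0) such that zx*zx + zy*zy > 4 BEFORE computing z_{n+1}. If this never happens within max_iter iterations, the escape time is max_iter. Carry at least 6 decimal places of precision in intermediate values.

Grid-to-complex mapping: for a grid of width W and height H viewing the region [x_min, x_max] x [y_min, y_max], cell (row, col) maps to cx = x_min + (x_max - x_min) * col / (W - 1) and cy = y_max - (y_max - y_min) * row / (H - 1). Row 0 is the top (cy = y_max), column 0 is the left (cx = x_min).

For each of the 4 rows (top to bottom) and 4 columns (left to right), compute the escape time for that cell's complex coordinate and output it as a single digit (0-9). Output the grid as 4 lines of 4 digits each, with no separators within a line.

(row=0, col=0): c = -0.7700 + 0.0100i → escape time 9
(row=0, col=1): c = -0.3067 + 0.0100i → escape time 9
(row=0, col=2): c = 0.1567 + 0.0100i → escape time 9
(row=0, col=3): c = 0.6200 + 0.0100i → escape time 4
(row=1, col=0): c = -0.7700 + -0.3700i → escape time 8
(row=1, col=1): c = -0.3067 + -0.3700i → escape time 9
(row=1, col=2): c = 0.1567 + -0.3700i → escape time 9
(row=1, col=3): c = 0.6200 + -0.3700i → escape time 4
(row=2, col=0): c = -0.7700 + -0.7500i → escape time 4
(row=2, col=1): c = -0.3067 + -0.7500i → escape time 8
(row=2, col=2): c = 0.1567 + -0.7500i → escape time 6
(row=2, col=3): c = 0.6200 + -0.7500i → escape time 3
(row=3, col=0): c = -0.7700 + -1.1300i → escape time 3
(row=3, col=1): c = -0.3067 + -1.1300i → escape time 4
(row=3, col=2): c = 0.1567 + -1.1300i → escape time 3
(row=3, col=3): c = 0.6200 + -1.1300i → escape time 2

Answer: 9994
8994
4863
3432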